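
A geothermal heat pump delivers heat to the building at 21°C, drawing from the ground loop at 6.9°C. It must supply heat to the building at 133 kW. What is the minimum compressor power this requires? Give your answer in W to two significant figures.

In absolute terms T_C = 280.05 K and T_H = 294.15 K, so ΔT = 14.10 K.
COP_Carnot = T_H/ΔT = 294.15/14.10 = 20.86.
Ẇ_min = Q̇/COP_Carnot = 133.0/20.86 = 6.375 kW = 6375 W.

6400 W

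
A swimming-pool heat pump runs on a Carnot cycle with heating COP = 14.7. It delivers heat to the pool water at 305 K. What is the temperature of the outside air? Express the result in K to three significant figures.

COP_HP = T_H/(T_H − T_C) gives T_H − T_C = T_H/COP.
With T_H = 305.00 K, T_C = 305.00 × (1 − 1/14.7) = 284.25 K.

284 K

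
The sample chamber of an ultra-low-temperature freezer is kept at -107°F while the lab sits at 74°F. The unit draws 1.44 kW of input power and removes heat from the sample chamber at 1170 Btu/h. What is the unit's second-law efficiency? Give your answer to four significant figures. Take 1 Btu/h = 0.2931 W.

0.1222

Converting, Q̇_C = 1170 Btu/h = 0.3429 kW, so COP_actual = Q̇_C/Ẇ = 0.3429/1.440 = 0.2381.
In absolute terms T_C = 195.93 K and T_H = 296.48 K, so ΔT = 100.6 K.
COP_Carnot = T_C/ΔT = 195.93/100.6 = 1.948.
η_II = COP_actual/COP_Carnot = 0.2381/1.948 = 0.1222.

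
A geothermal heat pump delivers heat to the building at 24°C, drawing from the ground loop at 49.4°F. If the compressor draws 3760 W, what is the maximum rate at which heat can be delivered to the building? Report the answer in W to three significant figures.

78000 W

In absolute terms T_C = 282.82 K and T_H = 297.15 K, so ΔT = 14.33 K.
COP_Carnot = T_H/ΔT = 297.15/14.33 = 20.73.
Q̇_max = COP_Carnot × Ẇ = 20.73 × 3760 W = 77950 W.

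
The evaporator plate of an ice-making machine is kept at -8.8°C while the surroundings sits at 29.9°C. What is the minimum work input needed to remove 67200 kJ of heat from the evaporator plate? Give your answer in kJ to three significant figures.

In absolute terms T_C = 264.35 K and T_H = 303.05 K, so ΔT = 38.70 K.
The reversible limit is COP_R = T_C/ΔT = 6.831, so W_min = Q_C/COP = Q_C·ΔT/T_C.
W_min = 67200 × 38.70/264.35 = 9838 kJ.

9840 kJ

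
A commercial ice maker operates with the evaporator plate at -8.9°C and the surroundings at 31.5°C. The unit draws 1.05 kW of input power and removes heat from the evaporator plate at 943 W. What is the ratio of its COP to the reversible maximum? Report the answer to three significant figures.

0.137

Converting, Q̇_C = 943.0 W = 0.9430 kW, so COP_actual = Q̇_C/Ẇ = 0.9430/1.050 = 0.8981.
In absolute terms T_C = 264.25 K and T_H = 304.65 K, so ΔT = 40.40 K.
COP_Carnot = T_C/ΔT = 264.25/40.40 = 6.541.
η_II = COP_actual/COP_Carnot = 0.8981/6.541 = 0.1373.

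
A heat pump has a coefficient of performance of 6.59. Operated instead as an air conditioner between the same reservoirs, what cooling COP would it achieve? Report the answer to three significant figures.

5.59

Since Q_H = Q_C + W for any cycle, COP_R = Q_C/W = Q_H/W − 1.
COP_R = 6.59 − 1 = 5.59.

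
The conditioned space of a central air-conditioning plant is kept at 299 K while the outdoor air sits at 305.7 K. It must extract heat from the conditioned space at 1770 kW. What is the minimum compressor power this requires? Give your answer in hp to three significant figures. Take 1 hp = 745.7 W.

The reservoir spacing is ΔT = 305.7 − 299 = 6.700 K.
COP_Carnot = T_C/ΔT = 299.00/6.700 = 44.63.
Ẇ_min = Q̇/COP_Carnot = 1770/44.63 = 39.66 kW = 53.19 hp.

53.2 hp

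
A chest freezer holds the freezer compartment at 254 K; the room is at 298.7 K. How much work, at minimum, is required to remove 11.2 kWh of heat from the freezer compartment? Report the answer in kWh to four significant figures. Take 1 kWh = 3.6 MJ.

The reservoir spacing is ΔT = 298.7 − 254 = 44.70 K.
The reversible limit is COP_R = T_C/ΔT = 5.682, so W_min = Q_C/COP = Q_C·ΔT/T_C.
W_min = 11.20 × 44.70/254.00 = 1.971 kWh.

1.971 kWh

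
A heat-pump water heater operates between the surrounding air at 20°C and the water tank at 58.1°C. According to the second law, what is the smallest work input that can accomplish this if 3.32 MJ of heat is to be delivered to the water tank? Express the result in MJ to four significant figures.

In absolute terms T_C = 293.15 K and T_H = 331.25 K, so ΔT = 38.10 K.
The reversible limit is COP_HP = T_H/ΔT = 8.694, so W_min = Q_H/COP = Q_H·ΔT/T_H.
W_min = 3.320 × 38.10/331.25 = 0.3819 MJ.

0.3819 MJ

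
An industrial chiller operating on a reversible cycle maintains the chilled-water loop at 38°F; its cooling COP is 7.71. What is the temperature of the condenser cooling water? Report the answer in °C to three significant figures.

COP_R = T_C/(T_H − T_C) gives T_H − T_C = T_C/COP.
With T_C = 276.48 K, T_H = 276.48 × (1 + 1/7.71) = 312.34 K.
Converting, 312.34 K = 39.19°C.

39.2 °C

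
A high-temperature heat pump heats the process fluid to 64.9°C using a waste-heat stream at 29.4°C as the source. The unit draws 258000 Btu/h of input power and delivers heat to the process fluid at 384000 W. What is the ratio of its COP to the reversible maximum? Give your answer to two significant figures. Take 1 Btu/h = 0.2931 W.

0.53

Converting, Q̇_H = 384000 W = 1310000 Btu/h, so COP_actual = Q̇_H/Ẇ = 1310000/258000 = 5.078.
In absolute terms T_C = 302.55 K and T_H = 338.05 K, so ΔT = 35.50 K.
COP_Carnot = T_H/ΔT = 338.05/35.50 = 9.523.
η_II = COP_actual/COP_Carnot = 5.078/9.523 = 0.5333.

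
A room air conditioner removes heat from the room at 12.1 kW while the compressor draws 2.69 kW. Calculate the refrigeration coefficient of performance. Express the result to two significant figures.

4.5

The first law gives Q̇_H = Q̇_C + Ẇ, so the three rates are Q̇_C = 12.10, Q̇_H = 14.79, Ẇ = 2.690 kW.
COP_R = Q̇_C/Ẇ = 12.10/2.690 = 4.498.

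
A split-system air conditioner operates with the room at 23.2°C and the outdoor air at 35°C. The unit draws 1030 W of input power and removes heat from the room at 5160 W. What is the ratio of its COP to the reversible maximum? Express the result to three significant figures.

0.199

COP_actual = Q̇_C/Ẇ = 5160/1030 = 5.010.
In absolute terms T_C = 296.35 K and T_H = 308.15 K, so ΔT = 11.80 K.
COP_Carnot = T_C/ΔT = 296.35/11.80 = 25.11.
η_II = COP_actual/COP_Carnot = 5.010/25.11 = 0.1995.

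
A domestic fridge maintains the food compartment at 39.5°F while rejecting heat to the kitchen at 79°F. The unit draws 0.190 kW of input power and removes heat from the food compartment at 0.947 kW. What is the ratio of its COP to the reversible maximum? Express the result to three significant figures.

0.394

COP_actual = Q̇_C/Ẇ = 0.9470/0.1900 = 4.984.
In absolute terms T_C = 277.32 K and T_H = 299.26 K, so ΔT = 21.94 K.
COP_Carnot = T_C/ΔT = 277.32/21.94 = 12.64.
η_II = COP_actual/COP_Carnot = 4.984/12.64 = 0.3944.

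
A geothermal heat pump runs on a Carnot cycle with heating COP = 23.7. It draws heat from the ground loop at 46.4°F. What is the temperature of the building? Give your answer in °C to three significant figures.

COP_HP = T_H/(T_H − T_C) rearranges to T_H = COP·T_C/(COP − 1).
With T_C = 281.15 K, T_H = 23.7 × 281.15/22.70 = 293.54 K.
Converting, 293.54 K = 20.39°C.

20.4 °C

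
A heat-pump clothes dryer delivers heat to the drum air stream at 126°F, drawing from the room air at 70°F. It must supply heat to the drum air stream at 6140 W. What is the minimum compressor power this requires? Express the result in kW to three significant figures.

0.587 kW

In absolute terms T_C = 294.26 K and T_H = 325.37 K, so ΔT = 31.11 K.
COP_Carnot = T_H/ΔT = 325.37/31.11 = 10.46.
Ẇ_min = Q̇/COP_Carnot = 6140/10.46 = 587.1 W = 0.5871 kW.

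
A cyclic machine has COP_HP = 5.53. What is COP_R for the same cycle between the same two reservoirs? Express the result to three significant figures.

Since Q_H = Q_C + W for any cycle, COP_R = Q_C/W = Q_H/W − 1.
COP_R = 5.53 − 1 = 4.53.

4.53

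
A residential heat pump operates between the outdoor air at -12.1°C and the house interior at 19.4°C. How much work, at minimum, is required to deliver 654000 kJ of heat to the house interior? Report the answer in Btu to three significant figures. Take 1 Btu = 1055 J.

In absolute terms T_C = 261.05 K and T_H = 292.55 K, so ΔT = 31.50 K.
The reversible limit is COP_HP = T_H/ΔT = 9.287, so W_min = Q_H/COP = Q_H·ΔT/T_H.
W_min = 654000 × 31.50/292.55 = 70420 kJ = 66750 Btu.

66700 Btu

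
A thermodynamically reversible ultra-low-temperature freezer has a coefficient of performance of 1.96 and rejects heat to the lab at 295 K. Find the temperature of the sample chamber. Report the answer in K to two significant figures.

200 K

For a Carnot refrigerator COP_R = T_C/(T_H − T_C), so T_C = COP·T_H/(1 + COP).
With T_H = 295.00 K, T_C = 1.96 × 295.00/2.960 = 195.34 K.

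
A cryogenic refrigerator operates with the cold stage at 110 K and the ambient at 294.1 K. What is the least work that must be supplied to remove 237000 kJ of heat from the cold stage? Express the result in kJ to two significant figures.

The reservoir spacing is ΔT = 294.1 − 110 = 184.1 K.
The reversible limit is COP_R = T_C/ΔT = 0.5975, so W_min = Q_C/COP = Q_C·ΔT/T_C.
W_min = 237000 × 184.1/110.00 = 396700 kJ.

400000 kJ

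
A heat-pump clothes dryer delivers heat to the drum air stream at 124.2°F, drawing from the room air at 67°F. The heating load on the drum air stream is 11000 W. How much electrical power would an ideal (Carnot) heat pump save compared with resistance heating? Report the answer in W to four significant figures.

9922 W

In absolute terms T_C = 292.59 K and T_H = 324.37 K, so ΔT = 31.78 K.
COP_Carnot = T_H/ΔT = 324.37/31.78 = 10.21.
Resistance heating needs Ẇ_res = Q̇_H = 11000 W; the reversible heat pump needs only Ẇ_hp = Q̇_H/COP = 1078 W.
Saving = 11000 − 1078 = 9922 W.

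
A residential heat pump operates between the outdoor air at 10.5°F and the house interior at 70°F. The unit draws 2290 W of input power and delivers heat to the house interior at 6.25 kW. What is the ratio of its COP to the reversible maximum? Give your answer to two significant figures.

Converting, Q̇_H = 6.250 kW = 6250 W, so COP_actual = Q̇_H/Ẇ = 6250/2290 = 2.729.
In absolute terms T_C = 261.21 K and T_H = 294.26 K, so ΔT = 33.06 K.
COP_Carnot = T_H/ΔT = 294.26/33.06 = 8.902.
η_II = COP_actual/COP_Carnot = 2.729/8.902 = 0.3066.

0.31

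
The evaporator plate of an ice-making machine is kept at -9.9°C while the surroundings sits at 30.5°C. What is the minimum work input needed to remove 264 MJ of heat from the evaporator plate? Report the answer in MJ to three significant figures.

40.5 MJ

In absolute terms T_C = 263.25 K and T_H = 303.65 K, so ΔT = 40.40 K.
The reversible limit is COP_R = T_C/ΔT = 6.516, so W_min = Q_C/COP = Q_C·ΔT/T_C.
W_min = 264.0 × 40.40/263.25 = 40.52 MJ.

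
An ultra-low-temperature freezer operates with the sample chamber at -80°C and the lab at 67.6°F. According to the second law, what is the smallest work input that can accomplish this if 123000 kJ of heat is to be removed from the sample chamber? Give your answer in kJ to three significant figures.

In absolute terms T_C = 193.15 K and T_H = 292.93 K, so ΔT = 99.78 K.
The reversible limit is COP_R = T_C/ΔT = 1.936, so W_min = Q_C/COP = Q_C·ΔT/T_C.
W_min = 123000 × 99.78/193.15 = 63540 kJ.

63500 kJ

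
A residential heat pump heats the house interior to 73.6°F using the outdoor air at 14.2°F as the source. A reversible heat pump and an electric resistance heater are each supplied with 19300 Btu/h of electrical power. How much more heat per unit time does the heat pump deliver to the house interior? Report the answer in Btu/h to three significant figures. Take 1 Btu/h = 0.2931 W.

154000 Btu/h

In absolute terms T_C = 263.26 K and T_H = 296.26 K, so ΔT = 33.00 K.
COP_Carnot = T_H/ΔT = 296.26/33.00 = 8.978.
The heat pump delivers Q̇_H = COP × Ẇ = 173300 Btu/h; the resistance heater delivers Ẇ = 19300 Btu/h.
Extra = (COP − 1)·Ẇ = 154000 Btu/h.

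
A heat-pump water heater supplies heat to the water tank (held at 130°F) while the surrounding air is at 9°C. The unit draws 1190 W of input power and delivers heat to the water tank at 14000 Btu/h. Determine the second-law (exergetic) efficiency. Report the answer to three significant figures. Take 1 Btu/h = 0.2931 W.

Converting, Q̇_H = 14000 Btu/h = 4103 W, so COP_actual = Q̇_H/Ẇ = 4103/1190 = 3.448.
In absolute terms T_C = 282.15 K and T_H = 327.59 K, so ΔT = 45.44 K.
COP_Carnot = T_H/ΔT = 327.59/45.44 = 7.209.
η_II = COP_actual/COP_Carnot = 3.448/7.209 = 0.4783.

0.478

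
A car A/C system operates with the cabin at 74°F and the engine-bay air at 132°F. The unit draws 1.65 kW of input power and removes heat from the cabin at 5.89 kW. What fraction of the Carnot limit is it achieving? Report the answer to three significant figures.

COP_actual = Q̇_C/Ẇ = 5.890/1.650 = 3.570.
In absolute terms T_C = 296.48 K and T_H = 328.71 K, so ΔT = 32.22 K.
COP_Carnot = T_C/ΔT = 296.48/32.22 = 9.201.
η_II = COP_actual/COP_Carnot = 3.570/9.201 = 0.3880.

0.388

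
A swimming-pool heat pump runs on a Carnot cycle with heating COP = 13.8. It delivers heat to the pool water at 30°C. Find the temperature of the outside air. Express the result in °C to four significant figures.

8.033 °C

COP_HP = T_H/(T_H − T_C) gives T_H − T_C = T_H/COP.
With T_H = 303.15 K, T_C = 303.15 × (1 − 1/13.8) = 281.18 K.
Converting, 281.18 K = 8.03°C.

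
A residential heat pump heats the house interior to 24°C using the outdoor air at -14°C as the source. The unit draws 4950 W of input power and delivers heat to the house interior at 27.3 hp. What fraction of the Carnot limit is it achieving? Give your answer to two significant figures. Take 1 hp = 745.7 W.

Converting, Q̇_H = 27.30 hp = 20360 W, so COP_actual = Q̇_H/Ẇ = 20360/4950 = 4.113.
In absolute terms T_C = 259.15 K and T_H = 297.15 K, so ΔT = 38.00 K.
COP_Carnot = T_H/ΔT = 297.15/38.00 = 7.820.
η_II = COP_actual/COP_Carnot = 4.113/7.820 = 0.5259.

0.53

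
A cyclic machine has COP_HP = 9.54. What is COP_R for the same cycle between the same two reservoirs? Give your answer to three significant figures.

Since Q_H = Q_C + W for any cycle, COP_R = Q_C/W = Q_H/W − 1.
COP_R = 9.54 − 1 = 8.54.

8.54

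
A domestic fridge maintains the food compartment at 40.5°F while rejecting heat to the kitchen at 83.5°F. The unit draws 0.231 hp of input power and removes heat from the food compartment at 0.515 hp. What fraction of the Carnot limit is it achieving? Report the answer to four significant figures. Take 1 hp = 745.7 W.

COP_actual = Q̇_C/Ẇ = 0.5150/0.2310 = 2.229.
In absolute terms T_C = 277.87 K and T_H = 301.76 K, so ΔT = 23.89 K.
COP_Carnot = T_C/ΔT = 277.87/23.89 = 11.63.
η_II = COP_actual/COP_Carnot = 2.229/11.63 = 0.1917.

0.1917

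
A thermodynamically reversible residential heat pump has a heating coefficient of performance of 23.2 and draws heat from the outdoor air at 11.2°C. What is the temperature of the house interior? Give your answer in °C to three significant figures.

24.0 °C

COP_HP = T_H/(T_H − T_C) rearranges to T_H = COP·T_C/(COP − 1).
With T_C = 284.35 K, T_H = 23.2 × 284.35/22.20 = 297.16 K.
Converting, 297.16 K = 24.01°C.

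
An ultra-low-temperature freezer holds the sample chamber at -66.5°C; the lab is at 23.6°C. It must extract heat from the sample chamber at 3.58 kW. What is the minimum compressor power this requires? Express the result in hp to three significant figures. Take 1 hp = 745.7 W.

In absolute terms T_C = 206.65 K and T_H = 296.75 K, so ΔT = 90.10 K.
COP_Carnot = T_C/ΔT = 206.65/90.10 = 2.294.
Ẇ_min = Q̇/COP_Carnot = 3.580/2.294 = 1.561 kW = 2.093 hp.

2.09 hp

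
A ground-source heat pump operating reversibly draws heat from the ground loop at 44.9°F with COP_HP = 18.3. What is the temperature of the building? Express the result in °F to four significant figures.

COP_HP = T_H/(T_H − T_C) rearranges to T_H = COP·T_C/(COP − 1).
With T_C = 280.32 K, T_H = 18.3 × 280.32/17.30 = 296.52 K.
Converting, 296.52 K = 74.07°F.

74.07 °F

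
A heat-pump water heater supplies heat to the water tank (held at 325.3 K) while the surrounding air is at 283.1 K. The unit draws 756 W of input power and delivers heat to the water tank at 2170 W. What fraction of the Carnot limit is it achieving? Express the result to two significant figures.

COP_actual = Q̇_H/Ẇ = 2170/756.0 = 2.870.
The reservoir spacing is ΔT = 325.3 − 283.1 = 42.20 K.
COP_Carnot = T_H/ΔT = 325.30/42.20 = 7.709.
η_II = COP_actual/COP_Carnot = 2.870/7.709 = 0.3724.

0.37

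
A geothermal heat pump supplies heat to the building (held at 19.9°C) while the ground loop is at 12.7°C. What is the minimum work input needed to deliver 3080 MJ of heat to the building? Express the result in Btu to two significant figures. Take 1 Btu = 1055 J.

In absolute terms T_C = 285.85 K and T_H = 293.05 K, so ΔT = 7.200 K.
The reversible limit is COP_HP = T_H/ΔT = 40.70, so W_min = Q_H/COP = Q_H·ΔT/T_H.
W_min = 3080 × 7.200/293.05 = 75.67 MJ = 71730 Btu.

72000 Btu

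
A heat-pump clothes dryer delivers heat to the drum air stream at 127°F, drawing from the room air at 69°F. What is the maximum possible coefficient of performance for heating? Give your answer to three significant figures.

10.1

In absolute terms T_C = 293.71 K and T_H = 325.93 K, so ΔT = 32.22 K.
For a reversible cycle, COP_Carnot = T_H/ΔT = 325.93/32.22 = 10.12.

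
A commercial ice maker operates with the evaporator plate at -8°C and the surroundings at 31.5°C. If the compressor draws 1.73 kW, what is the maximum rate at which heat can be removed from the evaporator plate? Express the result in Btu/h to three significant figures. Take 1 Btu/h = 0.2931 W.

In absolute terms T_C = 265.15 K and T_H = 304.65 K, so ΔT = 39.50 K.
COP_Carnot = T_C/ΔT = 265.15/39.50 = 6.713.
Q̇_max = COP_Carnot × Ẇ = 6.713 × 1.730 kW = 11.61 kW = 39620 Btu/h.

39600 Btu/h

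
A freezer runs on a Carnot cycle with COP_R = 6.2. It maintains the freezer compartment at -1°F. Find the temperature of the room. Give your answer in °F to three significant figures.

73.0 °F

COP_R = T_C/(T_H − T_C) gives T_H − T_C = T_C/COP.
With T_C = 254.82 K, T_H = 254.82 × (1 + 1/6.2) = 295.92 K.
Converting, 295.92 K = 72.98°F.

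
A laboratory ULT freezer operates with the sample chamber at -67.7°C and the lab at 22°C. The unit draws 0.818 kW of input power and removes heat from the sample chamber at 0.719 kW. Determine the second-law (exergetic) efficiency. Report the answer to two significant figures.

0.38

COP_actual = Q̇_C/Ẇ = 0.7190/0.8180 = 0.8790.
In absolute terms T_C = 205.45 K and T_H = 295.15 K, so ΔT = 89.70 K.
COP_Carnot = T_C/ΔT = 205.45/89.70 = 2.290.
η_II = COP_actual/COP_Carnot = 0.8790/2.290 = 0.3838.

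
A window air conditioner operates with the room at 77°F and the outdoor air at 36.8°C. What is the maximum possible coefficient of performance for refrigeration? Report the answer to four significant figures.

25.27

In absolute terms T_C = 298.15 K and T_H = 309.95 K, so ΔT = 11.80 K.
For a reversible cycle, COP_Carnot = T_C/ΔT = 298.15/11.80 = 25.27.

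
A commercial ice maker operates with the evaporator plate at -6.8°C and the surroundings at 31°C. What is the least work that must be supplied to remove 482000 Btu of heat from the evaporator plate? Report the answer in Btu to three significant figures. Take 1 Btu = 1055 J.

68400 Btu

In absolute terms T_C = 266.35 K and T_H = 304.15 K, so ΔT = 37.80 K.
The reversible limit is COP_R = T_C/ΔT = 7.046, so W_min = Q_C/COP = Q_C·ΔT/T_C.
W_min = 482000 × 37.80/266.35 = 68400 Btu.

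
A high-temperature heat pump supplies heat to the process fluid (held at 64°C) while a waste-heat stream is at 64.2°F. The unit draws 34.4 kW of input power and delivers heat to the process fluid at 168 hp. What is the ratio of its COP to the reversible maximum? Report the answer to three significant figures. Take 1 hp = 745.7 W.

Converting, Q̇_H = 168.0 hp = 125.3 kW, so COP_actual = Q̇_H/Ẇ = 125.3/34.40 = 3.642.
In absolute terms T_C = 291.04 K and T_H = 337.15 K, so ΔT = 46.11 K.
COP_Carnot = T_H/ΔT = 337.15/46.11 = 7.312.
η_II = COP_actual/COP_Carnot = 3.642/7.312 = 0.4981.

0.498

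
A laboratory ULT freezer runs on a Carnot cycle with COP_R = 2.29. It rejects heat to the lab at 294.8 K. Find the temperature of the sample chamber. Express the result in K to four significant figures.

205.2 K

For a Carnot refrigerator COP_R = T_C/(T_H − T_C), so T_C = COP·T_H/(1 + COP).
With T_H = 294.80 K, T_C = 2.29 × 294.80/3.290 = 205.20 K.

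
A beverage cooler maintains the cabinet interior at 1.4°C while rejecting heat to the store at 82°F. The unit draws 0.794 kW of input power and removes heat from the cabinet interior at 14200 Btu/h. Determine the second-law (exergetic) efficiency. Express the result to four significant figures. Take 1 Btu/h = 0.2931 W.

0.5036

Converting, Q̇_C = 14200 Btu/h = 4.162 kW, so COP_actual = Q̇_C/Ẇ = 4.162/0.7940 = 5.242.
In absolute terms T_C = 274.55 K and T_H = 300.93 K, so ΔT = 26.38 K.
COP_Carnot = T_C/ΔT = 274.55/26.38 = 10.41.
η_II = COP_actual/COP_Carnot = 5.242/10.41 = 0.5036.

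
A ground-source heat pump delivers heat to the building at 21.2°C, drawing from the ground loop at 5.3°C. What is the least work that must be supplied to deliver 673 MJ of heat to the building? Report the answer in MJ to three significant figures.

36.4 MJ

In absolute terms T_C = 278.45 K and T_H = 294.35 K, so ΔT = 15.90 K.
The reversible limit is COP_HP = T_H/ΔT = 18.51, so W_min = Q_H/COP = Q_H·ΔT/T_H.
W_min = 673.0 × 15.90/294.35 = 36.35 MJ.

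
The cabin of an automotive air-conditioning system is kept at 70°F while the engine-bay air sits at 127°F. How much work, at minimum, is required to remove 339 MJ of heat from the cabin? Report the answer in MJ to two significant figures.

36 MJ

In absolute terms T_C = 294.26 K and T_H = 325.93 K, so ΔT = 31.67 K.
The reversible limit is COP_R = T_C/ΔT = 9.292, so W_min = Q_C/COP = Q_C·ΔT/T_C.
W_min = 339.0 × 31.67/294.26 = 36.48 MJ.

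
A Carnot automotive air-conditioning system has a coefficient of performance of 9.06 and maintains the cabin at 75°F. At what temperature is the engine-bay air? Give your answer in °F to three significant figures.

134 °F

COP_R = T_C/(T_H − T_C) gives T_H − T_C = T_C/COP.
With T_C = 297.04 K, T_H = 297.04 × (1 + 1/9.06) = 329.82 K.
Converting, 329.82 K = 134.01°F.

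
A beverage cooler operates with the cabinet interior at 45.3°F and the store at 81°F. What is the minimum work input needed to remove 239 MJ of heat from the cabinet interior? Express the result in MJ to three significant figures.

16.9 MJ

In absolute terms T_C = 280.54 K and T_H = 300.37 K, so ΔT = 19.83 K.
The reversible limit is COP_R = T_C/ΔT = 14.14, so W_min = Q_C/COP = Q_C·ΔT/T_C.
W_min = 239.0 × 19.83/280.54 = 16.90 MJ.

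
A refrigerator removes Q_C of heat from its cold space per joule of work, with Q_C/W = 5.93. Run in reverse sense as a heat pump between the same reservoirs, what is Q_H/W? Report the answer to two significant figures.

6.9

The first law on one cycle gives Q_H = Q_C + W, so Q_H/W = Q_C/W + 1.
COP_HP = COP_R + 1 = 5.93 + 1 = 6.93.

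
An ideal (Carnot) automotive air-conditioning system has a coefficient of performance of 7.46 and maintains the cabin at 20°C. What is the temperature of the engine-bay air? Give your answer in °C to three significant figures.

COP_R = T_C/(T_H − T_C) gives T_H − T_C = T_C/COP.
With T_C = 293.15 K, T_H = 293.15 × (1 + 1/7.46) = 332.45 K.
Converting, 332.45 K = 59.30°C.

59.3 °C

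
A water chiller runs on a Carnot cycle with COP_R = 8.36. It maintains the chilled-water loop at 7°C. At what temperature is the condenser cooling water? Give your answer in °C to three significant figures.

COP_R = T_C/(T_H − T_C) gives T_H − T_C = T_C/COP.
With T_C = 280.15 K, T_H = 280.15 × (1 + 1/8.36) = 313.66 K.
Converting, 313.66 K = 40.51°C.

40.5 °C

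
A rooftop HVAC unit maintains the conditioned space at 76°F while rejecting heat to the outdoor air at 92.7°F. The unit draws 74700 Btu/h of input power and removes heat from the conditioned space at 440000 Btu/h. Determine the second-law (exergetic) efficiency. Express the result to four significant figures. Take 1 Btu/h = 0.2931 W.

COP_actual = Q̇_C/Ẇ = 440000/74700 = 5.890.
In absolute terms T_C = 297.59 K and T_H = 306.87 K, so ΔT = 9.278 K.
COP_Carnot = T_C/ΔT = 297.59/9.278 = 32.08.
η_II = COP_actual/COP_Carnot = 5.890/32.08 = 0.1836.

0.1836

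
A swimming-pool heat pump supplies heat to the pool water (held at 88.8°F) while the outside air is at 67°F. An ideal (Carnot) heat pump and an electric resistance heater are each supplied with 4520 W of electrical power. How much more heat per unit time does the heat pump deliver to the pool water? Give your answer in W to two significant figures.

110000 W

In absolute terms T_C = 292.59 K and T_H = 304.71 K, so ΔT = 12.11 K.
COP_Carnot = T_H/ΔT = 304.71/12.11 = 25.16.
The heat pump delivers Q̇_H = COP × Ẇ = 113700 W; the resistance heater delivers Ẇ = 4520 W.
Extra = (COP − 1)·Ẇ = 109200 W.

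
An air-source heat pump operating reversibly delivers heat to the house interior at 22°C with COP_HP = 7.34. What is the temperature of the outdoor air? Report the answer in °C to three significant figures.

-18.2 °C

COP_HP = T_H/(T_H − T_C) gives T_H − T_C = T_H/COP.
With T_H = 295.15 K, T_C = 295.15 × (1 − 1/7.34) = 254.94 K.
Converting, 254.94 K = -18.21°C.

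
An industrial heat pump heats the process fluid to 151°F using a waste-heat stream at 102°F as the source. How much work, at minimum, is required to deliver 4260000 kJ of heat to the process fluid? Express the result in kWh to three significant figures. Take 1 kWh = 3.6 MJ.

95.0 kWh

In absolute terms T_C = 312.04 K and T_H = 339.26 K, so ΔT = 27.22 K.
The reversible limit is COP_HP = T_H/ΔT = 12.46, so W_min = Q_H/COP = Q_H·ΔT/T_H.
W_min = 4260000 × 27.22/339.26 = 341800 kJ = 94.95 kWh.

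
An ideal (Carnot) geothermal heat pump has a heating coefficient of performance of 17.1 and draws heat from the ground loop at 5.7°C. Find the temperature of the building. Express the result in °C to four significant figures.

23.02 °C

COP_HP = T_H/(T_H − T_C) rearranges to T_H = COP·T_C/(COP − 1).
With T_C = 278.85 K, T_H = 17.1 × 278.85/16.10 = 296.17 K.
Converting, 296.17 K = 23.02°C.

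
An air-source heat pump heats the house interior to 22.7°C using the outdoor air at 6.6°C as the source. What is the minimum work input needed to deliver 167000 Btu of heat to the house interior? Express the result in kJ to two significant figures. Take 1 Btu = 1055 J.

9600 kJ

In absolute terms T_C = 279.75 K and T_H = 295.85 K, so ΔT = 16.10 K.
The reversible limit is COP_HP = T_H/ΔT = 18.38, so W_min = Q_H/COP = Q_H·ΔT/T_H.
W_min = 167000 × 16.10/295.85 = 9088 Btu = 9588 kJ.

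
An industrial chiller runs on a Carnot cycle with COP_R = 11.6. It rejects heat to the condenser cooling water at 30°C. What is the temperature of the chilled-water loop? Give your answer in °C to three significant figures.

5.94 °C

For a Carnot refrigerator COP_R = T_C/(T_H − T_C), so T_C = COP·T_H/(1 + COP).
With T_H = 303.15 K, T_C = 11.6 × 303.15/12.60 = 279.09 K.
Converting, 279.09 K = 5.94°C.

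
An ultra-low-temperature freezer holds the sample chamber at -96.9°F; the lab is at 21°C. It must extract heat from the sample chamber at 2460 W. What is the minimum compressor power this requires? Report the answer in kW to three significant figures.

1.13 kW

In absolute terms T_C = 201.54 K and T_H = 294.15 K, so ΔT = 92.61 K.
COP_Carnot = T_C/ΔT = 201.54/92.61 = 2.176.
Ẇ_min = Q̇/COP_Carnot = 2460/2.176 = 1130 W = 1.130 kW.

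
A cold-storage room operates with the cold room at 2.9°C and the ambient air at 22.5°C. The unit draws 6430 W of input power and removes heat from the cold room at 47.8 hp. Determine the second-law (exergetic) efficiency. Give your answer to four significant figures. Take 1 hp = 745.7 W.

Converting, Q̇_C = 47.80 hp = 35640 W, so COP_actual = Q̇_C/Ẇ = 35640/6430 = 5.543.
In absolute terms T_C = 276.05 K and T_H = 295.65 K, so ΔT = 19.60 K.
COP_Carnot = T_C/ΔT = 276.05/19.60 = 14.08.
η_II = COP_actual/COP_Carnot = 5.543/14.08 = 0.3936.

0.3936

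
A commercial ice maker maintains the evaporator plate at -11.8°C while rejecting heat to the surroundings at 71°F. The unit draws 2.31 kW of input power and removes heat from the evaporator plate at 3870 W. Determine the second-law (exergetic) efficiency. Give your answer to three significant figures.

Converting, Q̇_C = 3870 W = 3.870 kW, so COP_actual = Q̇_C/Ẇ = 3.870/2.310 = 1.675.
In absolute terms T_C = 261.35 K and T_H = 294.82 K, so ΔT = 33.47 K.
COP_Carnot = T_C/ΔT = 261.35/33.47 = 7.809.
η_II = COP_actual/COP_Carnot = 1.675/7.809 = 0.2145.

0.215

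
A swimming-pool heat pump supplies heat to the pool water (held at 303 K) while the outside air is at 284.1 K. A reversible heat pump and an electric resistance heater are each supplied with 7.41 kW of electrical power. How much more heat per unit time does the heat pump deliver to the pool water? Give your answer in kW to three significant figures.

111 kW

The reservoir spacing is ΔT = 303 − 284.1 = 18.90 K.
COP_Carnot = T_H/ΔT = 303.00/18.90 = 16.03.
The heat pump delivers Q̇_H = COP × Ẇ = 118.8 kW; the resistance heater delivers Ẇ = 7.410 kW.
Extra = (COP − 1)·Ẇ = 111.4 kW.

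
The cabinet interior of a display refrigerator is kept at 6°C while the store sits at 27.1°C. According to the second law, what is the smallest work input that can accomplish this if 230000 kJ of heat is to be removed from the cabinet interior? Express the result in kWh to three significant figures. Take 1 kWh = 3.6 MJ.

4.83 kWh

In absolute terms T_C = 279.15 K and T_H = 300.25 K, so ΔT = 21.10 K.
The reversible limit is COP_R = T_C/ΔT = 13.23, so W_min = Q_C/COP = Q_C·ΔT/T_C.
W_min = 230000 × 21.10/279.15 = 17380 kJ = 4.829 kWh.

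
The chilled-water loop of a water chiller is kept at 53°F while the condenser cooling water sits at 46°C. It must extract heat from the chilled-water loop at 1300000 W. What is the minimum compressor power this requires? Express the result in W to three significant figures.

In absolute terms T_C = 284.82 K and T_H = 319.15 K, so ΔT = 34.33 K.
COP_Carnot = T_C/ΔT = 284.82/34.33 = 8.296.
Ẇ_min = Q̇/COP_Carnot = 1300000/8.296 = 156700 W.

157000 W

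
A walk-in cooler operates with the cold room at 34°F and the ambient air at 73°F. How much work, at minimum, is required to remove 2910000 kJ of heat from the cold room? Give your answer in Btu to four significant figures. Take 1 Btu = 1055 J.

217900 Btu

In absolute terms T_C = 274.26 K and T_H = 295.93 K, so ΔT = 21.67 K.
The reversible limit is COP_R = T_C/ΔT = 12.66, so W_min = Q_C/COP = Q_C·ΔT/T_C.
W_min = 2910000 × 21.67/274.26 = 229900 kJ = 217900 Btu.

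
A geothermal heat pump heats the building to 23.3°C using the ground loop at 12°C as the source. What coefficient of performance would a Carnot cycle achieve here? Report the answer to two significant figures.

In absolute terms T_C = 285.15 K and T_H = 296.45 K, so ΔT = 11.30 K.
For a reversible cycle, COP_Carnot = T_H/ΔT = 296.45/11.30 = 26.23.

26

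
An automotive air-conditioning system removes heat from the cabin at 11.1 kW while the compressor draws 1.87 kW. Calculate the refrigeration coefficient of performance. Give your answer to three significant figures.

The first law gives Q̇_H = Q̇_C + Ẇ, so the three rates are Q̇_C = 11.10, Q̇_H = 12.97, Ẇ = 1.870 kW.
COP_R = Q̇_C/Ẇ = 11.10/1.870 = 5.936.

5.94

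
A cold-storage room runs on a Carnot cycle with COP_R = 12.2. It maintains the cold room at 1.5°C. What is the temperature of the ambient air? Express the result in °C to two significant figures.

24 °C

COP_R = T_C/(T_H − T_C) gives T_H − T_C = T_C/COP.
With T_C = 274.65 K, T_H = 274.65 × (1 + 1/12.2) = 297.16 K.
Converting, 297.16 K = 24.01°C.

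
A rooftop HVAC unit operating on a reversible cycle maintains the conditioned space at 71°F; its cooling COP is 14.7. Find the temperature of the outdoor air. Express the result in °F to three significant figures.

COP_R = T_C/(T_H − T_C) gives T_H − T_C = T_C/COP.
With T_C = 294.82 K, T_H = 294.82 × (1 + 1/14.7) = 314.87 K.
Converting, 314.87 K = 107.10°F.

107 °F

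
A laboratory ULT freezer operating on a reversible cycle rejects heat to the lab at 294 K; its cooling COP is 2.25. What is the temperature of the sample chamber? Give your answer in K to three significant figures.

For a Carnot refrigerator COP_R = T_C/(T_H − T_C), so T_C = COP·T_H/(1 + COP).
With T_H = 294.00 K, T_C = 2.25 × 294.00/3.250 = 203.54 K.

204 K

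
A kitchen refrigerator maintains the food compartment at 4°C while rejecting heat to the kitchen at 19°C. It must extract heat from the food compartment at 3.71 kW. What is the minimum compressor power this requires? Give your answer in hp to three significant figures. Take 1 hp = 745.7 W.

0.269 hp

In absolute terms T_C = 277.15 K and T_H = 292.15 K, so ΔT = 15.00 K.
COP_Carnot = T_C/ΔT = 277.15/15.00 = 18.48.
Ẇ_min = Q̇/COP_Carnot = 3.710/18.48 = 0.2008 kW = 0.2693 hp.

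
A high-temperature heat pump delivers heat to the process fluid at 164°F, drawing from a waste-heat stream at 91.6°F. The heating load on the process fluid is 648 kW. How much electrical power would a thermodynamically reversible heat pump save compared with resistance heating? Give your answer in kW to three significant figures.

573 kW

In absolute terms T_C = 306.26 K and T_H = 346.48 K, so ΔT = 40.22 K.
COP_Carnot = T_H/ΔT = 346.48/40.22 = 8.614.
Resistance heating needs Ẇ_res = Q̇_H = 648.0 kW; the reversible heat pump needs only Ẇ_hp = Q̇_H/COP = 75.22 kW.
Saving = 648.0 − 75.22 = 572.8 kW.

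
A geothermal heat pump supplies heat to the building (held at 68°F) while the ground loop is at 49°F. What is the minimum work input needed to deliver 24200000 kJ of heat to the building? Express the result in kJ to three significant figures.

In absolute terms T_C = 282.59 K and T_H = 293.15 K, so ΔT = 10.56 K.
The reversible limit is COP_HP = T_H/ΔT = 27.77, so W_min = Q_H/COP = Q_H·ΔT/T_H.
W_min = 24200000 × 10.56/293.15 = 871400 kJ.

871000 kJ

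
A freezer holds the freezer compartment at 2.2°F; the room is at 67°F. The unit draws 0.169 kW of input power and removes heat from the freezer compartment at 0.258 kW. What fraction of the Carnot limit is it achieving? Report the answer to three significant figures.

0.214

COP_actual = Q̇_C/Ẇ = 0.2580/0.1690 = 1.527.
In absolute terms T_C = 256.59 K and T_H = 292.59 K, so ΔT = 36.00 K.
COP_Carnot = T_C/ΔT = 256.59/36.00 = 7.128.
η_II = COP_actual/COP_Carnot = 1.527/7.128 = 0.2142.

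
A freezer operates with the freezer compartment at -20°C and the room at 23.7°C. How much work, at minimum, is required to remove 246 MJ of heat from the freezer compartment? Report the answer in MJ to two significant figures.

In absolute terms T_C = 253.15 K and T_H = 296.85 K, so ΔT = 43.70 K.
The reversible limit is COP_R = T_C/ΔT = 5.793, so W_min = Q_C/COP = Q_C·ΔT/T_C.
W_min = 246.0 × 43.70/253.15 = 42.47 MJ.

42 MJ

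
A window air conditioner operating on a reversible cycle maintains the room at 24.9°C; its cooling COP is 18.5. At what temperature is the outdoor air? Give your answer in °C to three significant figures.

COP_R = T_C/(T_H − T_C) gives T_H − T_C = T_C/COP.
With T_C = 298.05 K, T_H = 298.05 × (1 + 1/18.5) = 314.16 K.
Converting, 314.16 K = 41.01°C.

41.0 °C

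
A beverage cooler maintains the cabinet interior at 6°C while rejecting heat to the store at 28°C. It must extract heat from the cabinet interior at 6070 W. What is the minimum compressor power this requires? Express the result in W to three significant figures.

478 W

In absolute terms T_C = 279.15 K and T_H = 301.15 K, so ΔT = 22.00 K.
COP_Carnot = T_C/ΔT = 279.15/22.00 = 12.69.
Ẇ_min = Q̇/COP_Carnot = 6070/12.69 = 478.4 W.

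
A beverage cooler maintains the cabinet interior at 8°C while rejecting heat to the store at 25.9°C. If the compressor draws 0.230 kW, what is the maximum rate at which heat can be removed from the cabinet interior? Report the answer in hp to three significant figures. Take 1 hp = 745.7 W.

4.84 hp

In absolute terms T_C = 281.15 K and T_H = 299.05 K, so ΔT = 17.90 K.
COP_Carnot = T_C/ΔT = 281.15/17.90 = 15.71.
Q̇_max = COP_Carnot × Ẇ = 15.71 × 0.2300 kW = 3.613 kW = 4.844 hp.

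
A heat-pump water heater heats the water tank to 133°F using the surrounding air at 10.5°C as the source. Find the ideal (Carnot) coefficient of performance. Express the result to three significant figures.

In absolute terms T_C = 283.65 K and T_H = 329.26 K, so ΔT = 45.61 K.
For a reversible cycle, COP_Carnot = T_H/ΔT = 329.26/45.61 = 7.219.

7.22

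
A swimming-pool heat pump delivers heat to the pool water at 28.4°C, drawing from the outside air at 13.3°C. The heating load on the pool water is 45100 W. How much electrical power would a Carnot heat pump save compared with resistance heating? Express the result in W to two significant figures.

In absolute terms T_C = 286.45 K and T_H = 301.55 K, so ΔT = 15.10 K.
COP_Carnot = T_H/ΔT = 301.55/15.10 = 19.97.
Resistance heating needs Ẇ_res = Q̇_H = 45100 W; the reversible heat pump needs only Ẇ_hp = Q̇_H/COP = 2258 W.
Saving = 45100 − 2258 = 42840 W.

43000 W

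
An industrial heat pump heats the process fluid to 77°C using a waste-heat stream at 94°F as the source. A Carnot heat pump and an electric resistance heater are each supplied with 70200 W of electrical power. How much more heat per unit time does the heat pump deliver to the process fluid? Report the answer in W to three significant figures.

507000 W

In absolute terms T_C = 307.59 K and T_H = 350.15 K, so ΔT = 42.56 K.
COP_Carnot = T_H/ΔT = 350.15/42.56 = 8.228.
The heat pump delivers Q̇_H = COP × Ẇ = 577600 W; the resistance heater delivers Ẇ = 70200 W.
Extra = (COP − 1)·Ẇ = 507400 W.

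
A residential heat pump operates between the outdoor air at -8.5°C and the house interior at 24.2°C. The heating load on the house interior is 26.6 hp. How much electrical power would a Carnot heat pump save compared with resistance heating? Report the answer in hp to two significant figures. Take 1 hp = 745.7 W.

24 hp

In absolute terms T_C = 264.65 K and T_H = 297.35 K, so ΔT = 32.70 K.
COP_Carnot = T_H/ΔT = 297.35/32.70 = 9.093.
Resistance heating needs Ẇ_res = Q̇_H = 26.60 hp; the reversible heat pump needs only Ẇ_hp = Q̇_H/COP = 2.925 hp.
Saving = 26.60 − 2.925 = 23.67 hp.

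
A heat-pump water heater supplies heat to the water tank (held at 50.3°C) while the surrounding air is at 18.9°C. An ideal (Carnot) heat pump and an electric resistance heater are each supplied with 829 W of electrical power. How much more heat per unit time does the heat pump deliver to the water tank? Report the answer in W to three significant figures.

7710 W

In absolute terms T_C = 292.05 K and T_H = 323.45 K, so ΔT = 31.40 K.
COP_Carnot = T_H/ΔT = 323.45/31.40 = 10.30.
The heat pump delivers Q̇_H = COP × Ẇ = 8539 W; the resistance heater delivers Ẇ = 829.0 W.
Extra = (COP − 1)·Ẇ = 7710 W.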